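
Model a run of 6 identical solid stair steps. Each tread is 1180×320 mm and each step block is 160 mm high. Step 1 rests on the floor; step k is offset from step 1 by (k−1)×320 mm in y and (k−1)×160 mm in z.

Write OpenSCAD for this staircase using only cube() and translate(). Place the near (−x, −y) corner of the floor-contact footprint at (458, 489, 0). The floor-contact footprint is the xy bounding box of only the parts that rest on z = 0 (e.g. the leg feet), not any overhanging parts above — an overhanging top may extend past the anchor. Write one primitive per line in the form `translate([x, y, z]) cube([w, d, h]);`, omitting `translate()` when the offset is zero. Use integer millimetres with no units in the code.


translate([458, 489, 0]) cube([1180, 320, 160]);
translate([458, 809, 160]) cube([1180, 320, 160]);
translate([458, 1129, 320]) cube([1180, 320, 160]);
translate([458, 1449, 480]) cube([1180, 320, 160]);
translate([458, 1769, 640]) cube([1180, 320, 160]);
translate([458, 2089, 800]) cube([1180, 320, 160]);


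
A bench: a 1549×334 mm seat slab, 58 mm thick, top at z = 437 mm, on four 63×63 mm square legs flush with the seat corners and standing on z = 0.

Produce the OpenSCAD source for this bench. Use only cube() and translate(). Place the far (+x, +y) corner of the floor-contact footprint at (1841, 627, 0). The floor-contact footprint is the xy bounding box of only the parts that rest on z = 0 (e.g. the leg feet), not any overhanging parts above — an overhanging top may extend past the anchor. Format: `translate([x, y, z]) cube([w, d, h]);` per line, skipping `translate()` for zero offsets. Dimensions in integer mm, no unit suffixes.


// leg_h = 437 − 58 = 379
translate([292, 293, 379]) cube([1549, 334, 58]);
translate([292, 293, 0]) cube([63, 63, 379]);
translate([292, 564, 0]) cube([63, 63, 379]);
translate([1778, 293, 0]) cube([63, 63, 379]);
translate([1778, 564, 0]) cube([63, 63, 379]);


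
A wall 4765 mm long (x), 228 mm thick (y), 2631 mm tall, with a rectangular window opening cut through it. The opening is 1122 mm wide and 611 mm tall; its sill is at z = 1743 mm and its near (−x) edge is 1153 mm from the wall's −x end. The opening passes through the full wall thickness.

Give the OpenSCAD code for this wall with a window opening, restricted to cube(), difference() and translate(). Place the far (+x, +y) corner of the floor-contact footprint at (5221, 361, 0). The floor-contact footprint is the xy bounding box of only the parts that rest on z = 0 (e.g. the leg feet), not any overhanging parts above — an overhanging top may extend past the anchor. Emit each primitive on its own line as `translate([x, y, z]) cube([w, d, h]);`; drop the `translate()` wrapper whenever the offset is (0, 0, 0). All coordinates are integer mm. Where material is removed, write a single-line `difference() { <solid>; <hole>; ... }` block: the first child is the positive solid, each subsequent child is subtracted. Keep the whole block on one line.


difference() { translate([456, 133, 0]) cube([4765, 228, 2631]); translate([1609, 133, 1743]) cube([1122, 228, 611]); }


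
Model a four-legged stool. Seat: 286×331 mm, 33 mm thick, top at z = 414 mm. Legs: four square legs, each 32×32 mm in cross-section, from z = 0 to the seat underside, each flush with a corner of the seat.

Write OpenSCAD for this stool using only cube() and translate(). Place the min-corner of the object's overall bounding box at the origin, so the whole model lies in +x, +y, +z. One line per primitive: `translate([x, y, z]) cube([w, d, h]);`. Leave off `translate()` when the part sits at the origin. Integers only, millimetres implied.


translate([0, 0, 381]) cube([286, 331, 33]);
cube([32, 32, 381]);
translate([254, 0, 0]) cube([32, 32, 381]);
translate([0, 299, 0]) cube([32, 32, 381]);
translate([254, 299, 0]) cube([32, 32, 381]);


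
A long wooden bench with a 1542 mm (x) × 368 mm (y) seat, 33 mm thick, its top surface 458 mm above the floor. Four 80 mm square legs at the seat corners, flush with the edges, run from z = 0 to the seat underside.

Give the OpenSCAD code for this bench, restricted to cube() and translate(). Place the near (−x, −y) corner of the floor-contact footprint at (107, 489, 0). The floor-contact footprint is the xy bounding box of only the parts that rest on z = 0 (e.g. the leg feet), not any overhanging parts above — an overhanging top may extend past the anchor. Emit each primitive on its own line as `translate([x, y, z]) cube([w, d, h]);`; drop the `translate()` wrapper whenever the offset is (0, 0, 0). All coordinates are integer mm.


translate([107, 489, 425]) cube([1542, 368, 33]);
translate([107, 489, 0]) cube([80, 80, 425]);
translate([107, 777, 0]) cube([80, 80, 425]);
translate([1569, 489, 0]) cube([80, 80, 425]);
translate([1569, 777, 0]) cube([80, 80, 425]);


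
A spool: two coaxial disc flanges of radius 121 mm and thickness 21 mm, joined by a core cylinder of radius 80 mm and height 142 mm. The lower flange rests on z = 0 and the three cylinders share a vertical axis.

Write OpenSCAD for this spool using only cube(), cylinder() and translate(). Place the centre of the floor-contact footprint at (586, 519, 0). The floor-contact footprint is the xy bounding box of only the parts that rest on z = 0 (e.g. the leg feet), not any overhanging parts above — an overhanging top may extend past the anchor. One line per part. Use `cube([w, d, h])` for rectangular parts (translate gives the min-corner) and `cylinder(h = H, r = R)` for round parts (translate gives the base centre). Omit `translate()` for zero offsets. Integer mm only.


translate([586, 519, 0]) cylinder(h = 21, r = 121);
translate([586, 519, 21]) cylinder(h = 142, r = 80);
translate([586, 519, 163]) cylinder(h = 21, r = 121);


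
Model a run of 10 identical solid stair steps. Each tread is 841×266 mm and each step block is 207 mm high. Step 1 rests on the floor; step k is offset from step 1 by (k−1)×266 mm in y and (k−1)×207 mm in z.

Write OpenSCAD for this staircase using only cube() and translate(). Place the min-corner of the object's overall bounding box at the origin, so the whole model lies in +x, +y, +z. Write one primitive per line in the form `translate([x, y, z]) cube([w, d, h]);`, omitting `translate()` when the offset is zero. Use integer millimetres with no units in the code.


cube([841, 266, 207]);
translate([0, 266, 207]) cube([841, 266, 207]);
translate([0, 532, 414]) cube([841, 266, 207]);
translate([0, 798, 621]) cube([841, 266, 207]);
translate([0, 1064, 828]) cube([841, 266, 207]);
translate([0, 1330, 1035]) cube([841, 266, 207]);
translate([0, 1596, 1242]) cube([841, 266, 207]);
translate([0, 1862, 1449]) cube([841, 266, 207]);
translate([0, 2128, 1656]) cube([841, 266, 207]);
translate([0, 2394, 1863]) cube([841, 266, 207]);


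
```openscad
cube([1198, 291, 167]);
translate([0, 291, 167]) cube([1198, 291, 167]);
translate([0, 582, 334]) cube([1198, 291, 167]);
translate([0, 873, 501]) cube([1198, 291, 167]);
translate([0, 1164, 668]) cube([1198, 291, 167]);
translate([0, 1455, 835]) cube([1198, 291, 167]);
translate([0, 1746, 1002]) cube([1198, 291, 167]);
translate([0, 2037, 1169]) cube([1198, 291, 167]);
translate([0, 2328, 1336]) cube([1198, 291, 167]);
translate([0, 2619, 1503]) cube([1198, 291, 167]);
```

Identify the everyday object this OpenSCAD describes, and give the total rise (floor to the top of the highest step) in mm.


A staircase. The total rise is 1670 mm.

10 identical blocks, each offset up and back from the previous — a staircase. Each step is 167 mm tall and there are 10 of them, so the total rise is 10 × 167 = 1670 mm.


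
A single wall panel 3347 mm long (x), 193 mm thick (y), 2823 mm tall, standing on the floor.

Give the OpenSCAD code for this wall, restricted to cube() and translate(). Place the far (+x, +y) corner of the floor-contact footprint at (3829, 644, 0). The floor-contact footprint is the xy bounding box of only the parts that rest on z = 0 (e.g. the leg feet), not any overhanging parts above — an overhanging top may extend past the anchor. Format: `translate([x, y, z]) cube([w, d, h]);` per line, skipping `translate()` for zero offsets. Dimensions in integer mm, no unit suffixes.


translate([482, 451, 0]) cube([3347, 193, 2823]);


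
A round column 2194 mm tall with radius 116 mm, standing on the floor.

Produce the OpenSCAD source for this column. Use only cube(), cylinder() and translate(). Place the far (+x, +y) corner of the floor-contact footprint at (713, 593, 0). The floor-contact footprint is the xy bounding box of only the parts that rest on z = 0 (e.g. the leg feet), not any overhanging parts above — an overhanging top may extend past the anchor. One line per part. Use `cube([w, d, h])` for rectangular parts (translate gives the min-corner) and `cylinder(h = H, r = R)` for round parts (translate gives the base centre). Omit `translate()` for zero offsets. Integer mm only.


translate([597, 477, 0]) cylinder(h = 2194, r = 116);


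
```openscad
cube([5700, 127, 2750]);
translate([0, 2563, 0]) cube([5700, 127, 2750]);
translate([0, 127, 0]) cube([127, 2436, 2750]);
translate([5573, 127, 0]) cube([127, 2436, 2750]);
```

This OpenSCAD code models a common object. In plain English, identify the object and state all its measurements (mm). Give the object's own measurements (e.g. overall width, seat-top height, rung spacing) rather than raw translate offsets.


The wall frame of a small rectangular building: four walls, each 2750 mm tall and 127 mm thick, enclosing a footprint 5700 mm (x) by 2690 mm (y) outside-to-outside, with no floor or roof. The front and back walls (the −y and +y sides) span the full width; the two side walls fit between them.


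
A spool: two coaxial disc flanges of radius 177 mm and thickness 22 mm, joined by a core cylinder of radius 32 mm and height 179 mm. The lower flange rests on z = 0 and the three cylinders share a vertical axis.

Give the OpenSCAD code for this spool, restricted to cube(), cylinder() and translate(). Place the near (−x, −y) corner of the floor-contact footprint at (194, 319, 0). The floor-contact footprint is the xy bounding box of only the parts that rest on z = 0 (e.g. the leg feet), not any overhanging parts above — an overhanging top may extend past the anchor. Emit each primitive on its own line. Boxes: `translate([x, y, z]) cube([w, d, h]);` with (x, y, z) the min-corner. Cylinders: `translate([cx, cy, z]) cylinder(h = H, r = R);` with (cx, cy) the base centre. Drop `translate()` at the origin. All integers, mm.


translate([371, 496, 0]) cylinder(h = 22, r = 177);
translate([371, 496, 22]) cylinder(h = 179, r = 32);
translate([371, 496, 201]) cylinder(h = 22, r = 177);


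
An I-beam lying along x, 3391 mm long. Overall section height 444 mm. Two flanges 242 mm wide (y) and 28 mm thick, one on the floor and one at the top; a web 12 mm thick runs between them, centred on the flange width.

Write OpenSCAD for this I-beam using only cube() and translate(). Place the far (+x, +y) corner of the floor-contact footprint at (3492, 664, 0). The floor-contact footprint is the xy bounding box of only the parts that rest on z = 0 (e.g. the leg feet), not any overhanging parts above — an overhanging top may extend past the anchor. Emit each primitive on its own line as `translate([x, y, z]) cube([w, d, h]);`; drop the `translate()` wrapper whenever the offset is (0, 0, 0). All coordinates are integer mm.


translate([101, 422, 0]) cube([3391, 242, 28]);
translate([101, 537, 28]) cube([3391, 12, 388]);
translate([101, 422, 416]) cube([3391, 242, 28]);


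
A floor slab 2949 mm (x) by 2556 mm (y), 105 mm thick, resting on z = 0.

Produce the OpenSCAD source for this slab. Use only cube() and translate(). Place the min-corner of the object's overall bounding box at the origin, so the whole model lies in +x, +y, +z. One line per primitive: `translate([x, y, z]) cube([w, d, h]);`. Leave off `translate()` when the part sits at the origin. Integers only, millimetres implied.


cube([2949, 2556, 105]);


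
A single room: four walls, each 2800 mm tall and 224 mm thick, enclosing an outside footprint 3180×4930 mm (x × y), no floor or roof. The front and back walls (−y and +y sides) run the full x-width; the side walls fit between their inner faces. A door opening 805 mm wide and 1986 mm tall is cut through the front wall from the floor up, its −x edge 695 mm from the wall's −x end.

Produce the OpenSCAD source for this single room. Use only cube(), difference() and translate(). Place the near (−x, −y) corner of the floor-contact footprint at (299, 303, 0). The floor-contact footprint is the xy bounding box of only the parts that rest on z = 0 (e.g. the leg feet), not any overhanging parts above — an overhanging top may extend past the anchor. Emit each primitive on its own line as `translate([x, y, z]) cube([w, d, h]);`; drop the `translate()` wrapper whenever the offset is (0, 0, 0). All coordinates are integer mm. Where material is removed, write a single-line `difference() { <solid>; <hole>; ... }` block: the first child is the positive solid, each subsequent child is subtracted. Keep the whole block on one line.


difference() { translate([299, 303, 0]) cube([3180, 224, 2800]); translate([994, 303, 0]) cube([805, 224, 1986]); }
translate([299, 5009, 0]) cube([3180, 224, 2800]);
translate([299, 527, 0]) cube([224, 4482, 2800]);
translate([3255, 527, 0]) cube([224, 4482, 2800]);


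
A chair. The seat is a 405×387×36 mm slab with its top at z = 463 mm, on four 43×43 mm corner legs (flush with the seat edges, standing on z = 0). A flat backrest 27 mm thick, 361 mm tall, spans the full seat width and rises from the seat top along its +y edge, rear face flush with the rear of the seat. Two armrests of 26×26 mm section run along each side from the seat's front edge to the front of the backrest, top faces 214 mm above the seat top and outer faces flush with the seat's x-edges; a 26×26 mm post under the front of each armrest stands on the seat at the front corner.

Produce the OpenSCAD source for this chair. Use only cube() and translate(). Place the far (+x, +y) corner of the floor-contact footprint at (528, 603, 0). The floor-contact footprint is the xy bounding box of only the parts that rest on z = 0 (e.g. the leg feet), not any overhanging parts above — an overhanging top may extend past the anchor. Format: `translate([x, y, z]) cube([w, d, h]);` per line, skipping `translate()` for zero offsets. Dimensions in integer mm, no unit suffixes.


translate([123, 216, 427]) cube([405, 387, 36]);
translate([123, 216, 0]) cube([43, 43, 427]);
translate([485, 216, 0]) cube([43, 43, 427]);
translate([123, 560, 0]) cube([43, 43, 427]);
translate([485, 560, 0]) cube([43, 43, 427]);
translate([123, 576, 463]) cube([405, 27, 361]);
translate([123, 216, 651]) cube([26, 360, 26]);
translate([502, 216, 651]) cube([26, 360, 26]);
translate([123, 216, 463]) cube([26, 26, 188]);
translate([502, 216, 463]) cube([26, 26, 188]);


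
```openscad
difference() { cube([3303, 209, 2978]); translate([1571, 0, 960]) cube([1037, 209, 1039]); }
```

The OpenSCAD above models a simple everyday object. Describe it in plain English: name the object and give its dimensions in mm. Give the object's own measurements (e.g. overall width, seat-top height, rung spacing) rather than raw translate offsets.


A wall 3303 mm long (x), 209 mm thick (y), 2978 mm tall, with a rectangular window opening cut through it. The opening is 1037 mm wide and 1039 mm tall; its sill is at z = 960 mm and its near (−x) edge is 1571 mm from the wall's −x end. The opening passes through the full wall thickness.


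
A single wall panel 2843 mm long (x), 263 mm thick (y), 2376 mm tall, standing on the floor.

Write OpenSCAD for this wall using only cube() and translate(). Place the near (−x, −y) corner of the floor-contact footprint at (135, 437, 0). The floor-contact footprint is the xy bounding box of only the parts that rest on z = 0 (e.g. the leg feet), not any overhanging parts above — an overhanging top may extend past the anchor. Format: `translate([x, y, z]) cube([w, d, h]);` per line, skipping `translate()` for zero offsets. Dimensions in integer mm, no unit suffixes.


translate([135, 437, 0]) cube([2843, 263, 2376]);


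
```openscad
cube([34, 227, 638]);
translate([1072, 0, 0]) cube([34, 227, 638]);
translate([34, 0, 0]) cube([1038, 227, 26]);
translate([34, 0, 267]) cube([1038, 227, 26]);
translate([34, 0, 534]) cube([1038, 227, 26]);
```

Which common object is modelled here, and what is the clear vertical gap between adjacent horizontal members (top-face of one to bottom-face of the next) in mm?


A bookshelf. The clear shelf gap is 241 mm.

Two tall side panels with 3 horizontal boards between them — a bookshelf. The first two shelf undersides are at z = 0 and z = 267; with shelf thickness 26, the clear gap is 267 − 0 − 26 = 241 mm.


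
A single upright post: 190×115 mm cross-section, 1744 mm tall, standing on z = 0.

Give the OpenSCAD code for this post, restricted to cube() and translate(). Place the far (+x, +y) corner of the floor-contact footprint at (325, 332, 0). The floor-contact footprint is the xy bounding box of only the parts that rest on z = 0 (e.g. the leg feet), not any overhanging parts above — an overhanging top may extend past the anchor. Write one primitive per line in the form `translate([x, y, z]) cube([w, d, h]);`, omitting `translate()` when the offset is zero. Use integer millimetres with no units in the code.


translate([135, 217, 0]) cube([190, 115, 1744]);


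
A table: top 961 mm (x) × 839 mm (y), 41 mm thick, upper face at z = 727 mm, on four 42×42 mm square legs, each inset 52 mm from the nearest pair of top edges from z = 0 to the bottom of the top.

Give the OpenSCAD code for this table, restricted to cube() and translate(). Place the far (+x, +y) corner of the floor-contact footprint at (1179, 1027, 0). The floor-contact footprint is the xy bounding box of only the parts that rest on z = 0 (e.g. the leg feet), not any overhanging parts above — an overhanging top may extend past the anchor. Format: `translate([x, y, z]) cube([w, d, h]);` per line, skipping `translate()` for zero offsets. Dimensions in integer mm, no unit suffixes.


// leg_h = 727 - 41 = 686
translate([270, 240, 686]) cube([961, 839, 41]);
translate([322, 292, 0]) cube([42, 42, 686]);
translate([1137, 292, 0]) cube([42, 42, 686]);
translate([322, 985, 0]) cube([42, 42, 686]);
translate([1137, 985, 0]) cube([42, 42, 686]);


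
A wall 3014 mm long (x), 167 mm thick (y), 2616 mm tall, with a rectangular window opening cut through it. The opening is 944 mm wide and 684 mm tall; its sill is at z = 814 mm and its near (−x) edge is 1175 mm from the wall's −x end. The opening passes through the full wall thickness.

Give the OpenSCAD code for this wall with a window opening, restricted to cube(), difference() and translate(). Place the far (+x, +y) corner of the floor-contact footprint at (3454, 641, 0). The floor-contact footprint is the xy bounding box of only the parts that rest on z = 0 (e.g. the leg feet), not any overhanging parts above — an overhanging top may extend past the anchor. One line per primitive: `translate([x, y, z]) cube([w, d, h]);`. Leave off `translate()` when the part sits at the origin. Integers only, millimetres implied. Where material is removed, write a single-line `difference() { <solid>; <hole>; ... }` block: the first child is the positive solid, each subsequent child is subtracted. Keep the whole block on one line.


difference() { translate([440, 474, 0]) cube([3014, 167, 2616]); translate([1615, 474, 814]) cube([944, 167, 684]); }


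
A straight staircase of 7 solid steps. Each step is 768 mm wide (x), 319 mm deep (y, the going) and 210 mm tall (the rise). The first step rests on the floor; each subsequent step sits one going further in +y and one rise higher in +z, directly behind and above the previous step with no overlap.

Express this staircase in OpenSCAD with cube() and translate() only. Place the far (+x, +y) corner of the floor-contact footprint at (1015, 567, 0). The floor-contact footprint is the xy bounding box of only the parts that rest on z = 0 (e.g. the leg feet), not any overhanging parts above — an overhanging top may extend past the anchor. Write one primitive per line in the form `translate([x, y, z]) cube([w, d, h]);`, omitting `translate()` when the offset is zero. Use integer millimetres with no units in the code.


translate([247, 248, 0]) cube([768, 319, 210]);
translate([247, 567, 210]) cube([768, 319, 210]);
translate([247, 886, 420]) cube([768, 319, 210]);
translate([247, 1205, 630]) cube([768, 319, 210]);
translate([247, 1524, 840]) cube([768, 319, 210]);
translate([247, 1843, 1050]) cube([768, 319, 210]);
translate([247, 2162, 1260]) cube([768, 319, 210]);


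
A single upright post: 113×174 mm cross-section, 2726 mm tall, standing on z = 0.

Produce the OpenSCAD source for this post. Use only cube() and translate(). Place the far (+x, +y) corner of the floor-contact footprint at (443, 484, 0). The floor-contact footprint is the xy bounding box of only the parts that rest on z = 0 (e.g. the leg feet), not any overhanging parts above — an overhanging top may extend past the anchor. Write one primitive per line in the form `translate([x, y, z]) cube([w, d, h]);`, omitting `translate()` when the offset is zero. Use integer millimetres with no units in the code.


translate([330, 310, 0]) cube([113, 174, 2726]);


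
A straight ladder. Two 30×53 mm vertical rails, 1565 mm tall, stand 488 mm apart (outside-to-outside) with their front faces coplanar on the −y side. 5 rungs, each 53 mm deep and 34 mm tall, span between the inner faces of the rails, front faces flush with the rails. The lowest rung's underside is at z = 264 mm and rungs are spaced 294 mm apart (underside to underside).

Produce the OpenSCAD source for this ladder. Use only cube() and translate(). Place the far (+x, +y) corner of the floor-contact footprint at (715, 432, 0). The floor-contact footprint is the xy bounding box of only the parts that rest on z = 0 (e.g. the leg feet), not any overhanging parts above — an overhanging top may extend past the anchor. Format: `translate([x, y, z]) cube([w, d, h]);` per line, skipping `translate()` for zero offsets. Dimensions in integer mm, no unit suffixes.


translate([227, 379, 0]) cube([30, 53, 1565]);
translate([685, 379, 0]) cube([30, 53, 1565]);
translate([257, 379, 264]) cube([428, 53, 34]);
translate([257, 379, 558]) cube([428, 53, 34]);
translate([257, 379, 852]) cube([428, 53, 34]);
translate([257, 379, 1146]) cube([428, 53, 34]);
translate([257, 379, 1440]) cube([428, 53, 34]);


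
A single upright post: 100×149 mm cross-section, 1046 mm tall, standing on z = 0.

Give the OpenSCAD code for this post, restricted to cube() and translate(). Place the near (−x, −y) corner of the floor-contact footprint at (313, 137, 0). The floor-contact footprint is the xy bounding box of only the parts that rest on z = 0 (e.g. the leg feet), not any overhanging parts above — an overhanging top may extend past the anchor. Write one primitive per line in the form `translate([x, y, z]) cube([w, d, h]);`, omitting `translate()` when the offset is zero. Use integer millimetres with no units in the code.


translate([313, 137, 0]) cube([100, 149, 1046]);


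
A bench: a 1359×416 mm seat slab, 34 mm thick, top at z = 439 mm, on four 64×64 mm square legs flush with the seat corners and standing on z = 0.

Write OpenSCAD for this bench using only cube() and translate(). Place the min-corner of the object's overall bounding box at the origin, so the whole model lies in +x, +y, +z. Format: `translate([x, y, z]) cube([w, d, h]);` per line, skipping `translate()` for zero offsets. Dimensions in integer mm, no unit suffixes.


// leg_h = 439 − 34 = 405
translate([0, 0, 405]) cube([1359, 416, 34]);
cube([64, 64, 405]);
translate([0, 352, 0]) cube([64, 64, 405]);
translate([1295, 0, 0]) cube([64, 64, 405]);
translate([1295, 352, 0]) cube([64, 64, 405]);


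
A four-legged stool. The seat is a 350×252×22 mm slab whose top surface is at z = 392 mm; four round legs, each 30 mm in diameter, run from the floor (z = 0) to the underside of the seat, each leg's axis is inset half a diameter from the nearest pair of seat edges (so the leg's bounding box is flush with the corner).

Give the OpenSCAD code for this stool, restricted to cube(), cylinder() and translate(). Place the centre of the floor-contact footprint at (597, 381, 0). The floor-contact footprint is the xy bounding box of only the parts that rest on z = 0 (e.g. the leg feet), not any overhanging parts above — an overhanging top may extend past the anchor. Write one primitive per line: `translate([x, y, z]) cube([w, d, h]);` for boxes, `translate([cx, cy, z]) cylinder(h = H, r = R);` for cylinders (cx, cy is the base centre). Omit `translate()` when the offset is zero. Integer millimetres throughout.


translate([422, 255, 370]) cube([350, 252, 22]);
translate([437, 270, 0]) cylinder(h = 370, r = 15);
translate([757, 270, 0]) cylinder(h = 370, r = 15);
translate([437, 492, 0]) cylinder(h = 370, r = 15);
translate([757, 492, 0]) cylinder(h = 370, r = 15);


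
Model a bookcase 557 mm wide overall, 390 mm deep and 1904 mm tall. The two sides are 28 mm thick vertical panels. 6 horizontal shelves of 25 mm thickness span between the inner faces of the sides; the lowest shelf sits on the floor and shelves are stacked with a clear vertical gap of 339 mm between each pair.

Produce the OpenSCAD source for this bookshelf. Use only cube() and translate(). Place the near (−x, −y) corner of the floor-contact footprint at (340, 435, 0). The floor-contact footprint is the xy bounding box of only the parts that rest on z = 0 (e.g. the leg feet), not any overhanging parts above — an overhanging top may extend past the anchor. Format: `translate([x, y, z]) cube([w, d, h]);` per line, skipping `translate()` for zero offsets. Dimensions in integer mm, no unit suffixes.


translate([340, 435, 0]) cube([28, 390, 1904]);
translate([869, 435, 0]) cube([28, 390, 1904]);
translate([368, 435, 0]) cube([501, 390, 25]);
translate([368, 435, 364]) cube([501, 390, 25]);
translate([368, 435, 728]) cube([501, 390, 25]);
translate([368, 435, 1092]) cube([501, 390, 25]);
translate([368, 435, 1456]) cube([501, 390, 25]);
translate([368, 435, 1820]) cube([501, 390, 25]);


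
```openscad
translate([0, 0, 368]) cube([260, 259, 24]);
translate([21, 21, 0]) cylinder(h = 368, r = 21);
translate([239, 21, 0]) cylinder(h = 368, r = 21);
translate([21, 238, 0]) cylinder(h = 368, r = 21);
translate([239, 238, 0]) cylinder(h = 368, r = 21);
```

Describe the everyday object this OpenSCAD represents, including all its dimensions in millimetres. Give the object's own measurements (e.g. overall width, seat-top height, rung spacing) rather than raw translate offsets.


A four-legged stool. The seat is a 260×259×24 mm slab whose top surface is at z = 392 mm; four round legs, each 42 mm in diameter, run from the floor (z = 0) to the underside of the seat, each leg's axis is inset half a diameter from the nearest pair of seat edges (so the leg's bounding box is flush with the corner).


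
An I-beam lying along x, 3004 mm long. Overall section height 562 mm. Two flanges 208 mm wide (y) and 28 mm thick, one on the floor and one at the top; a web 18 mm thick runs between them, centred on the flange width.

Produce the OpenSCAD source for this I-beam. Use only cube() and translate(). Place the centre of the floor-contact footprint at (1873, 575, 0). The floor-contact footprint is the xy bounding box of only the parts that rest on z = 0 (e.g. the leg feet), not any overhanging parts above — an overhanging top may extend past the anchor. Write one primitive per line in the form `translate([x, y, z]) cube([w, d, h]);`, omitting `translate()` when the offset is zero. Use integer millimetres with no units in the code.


translate([371, 471, 0]) cube([3004, 208, 28]);
translate([371, 566, 28]) cube([3004, 18, 506]);
translate([371, 471, 534]) cube([3004, 208, 28]);


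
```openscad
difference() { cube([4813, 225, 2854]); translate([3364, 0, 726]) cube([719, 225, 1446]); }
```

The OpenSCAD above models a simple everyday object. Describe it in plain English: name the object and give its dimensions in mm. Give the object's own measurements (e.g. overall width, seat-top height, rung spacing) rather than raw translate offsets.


A wall 4813 mm long (x), 225 mm thick (y), 2854 mm tall, with a rectangular window opening cut through it. The opening is 719 mm wide and 1446 mm tall; its sill is at z = 726 mm and its near (−x) edge is 3364 mm from the wall's −x end. The opening passes through the full wall thickness.


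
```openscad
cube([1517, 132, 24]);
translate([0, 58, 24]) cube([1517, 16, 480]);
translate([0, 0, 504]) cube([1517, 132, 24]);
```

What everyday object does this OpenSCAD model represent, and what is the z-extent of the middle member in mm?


An I-beam. The web height is 480 mm.

Two wide flanges with a thin centred web — an I-beam. Overall 528 mm minus two 24 mm flanges gives a web of 528 − 2·24 = 480 mm.


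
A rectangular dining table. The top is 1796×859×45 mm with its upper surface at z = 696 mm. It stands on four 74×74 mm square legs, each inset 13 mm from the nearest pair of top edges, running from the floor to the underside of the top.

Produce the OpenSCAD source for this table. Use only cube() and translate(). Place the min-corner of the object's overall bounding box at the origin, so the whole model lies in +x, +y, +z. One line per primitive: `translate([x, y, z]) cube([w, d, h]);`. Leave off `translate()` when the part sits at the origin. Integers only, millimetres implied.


// leg_h = 696 - 45 = 651
translate([0, 0, 651]) cube([1796, 859, 45]);
translate([13, 13, 0]) cube([74, 74, 651]);
translate([1709, 13, 0]) cube([74, 74, 651]);
translate([13, 772, 0]) cube([74, 74, 651]);
translate([1709, 772, 0]) cube([74, 74, 651]);


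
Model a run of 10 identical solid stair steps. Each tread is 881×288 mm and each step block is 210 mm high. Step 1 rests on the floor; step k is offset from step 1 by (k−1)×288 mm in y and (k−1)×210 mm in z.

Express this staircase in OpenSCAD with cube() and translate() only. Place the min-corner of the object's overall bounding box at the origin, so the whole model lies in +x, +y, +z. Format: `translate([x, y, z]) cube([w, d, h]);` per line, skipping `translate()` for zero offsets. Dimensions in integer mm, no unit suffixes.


cube([881, 288, 210]);
translate([0, 288, 210]) cube([881, 288, 210]);
translate([0, 576, 420]) cube([881, 288, 210]);
translate([0, 864, 630]) cube([881, 288, 210]);
translate([0, 1152, 840]) cube([881, 288, 210]);
translate([0, 1440, 1050]) cube([881, 288, 210]);
translate([0, 1728, 1260]) cube([881, 288, 210]);
translate([0, 2016, 1470]) cube([881, 288, 210]);
translate([0, 2304, 1680]) cube([881, 288, 210]);
translate([0, 2592, 1890]) cube([881, 288, 210]);


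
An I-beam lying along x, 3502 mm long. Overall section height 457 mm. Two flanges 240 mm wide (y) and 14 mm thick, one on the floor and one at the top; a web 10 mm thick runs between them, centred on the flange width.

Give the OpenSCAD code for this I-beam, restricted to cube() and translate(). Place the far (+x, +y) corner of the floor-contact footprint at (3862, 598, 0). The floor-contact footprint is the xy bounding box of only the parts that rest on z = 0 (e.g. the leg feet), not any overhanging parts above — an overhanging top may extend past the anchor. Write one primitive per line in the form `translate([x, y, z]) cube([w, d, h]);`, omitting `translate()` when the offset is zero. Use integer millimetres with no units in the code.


translate([360, 358, 0]) cube([3502, 240, 14]);
translate([360, 473, 14]) cube([3502, 10, 429]);
translate([360, 358, 443]) cube([3502, 240, 14]);


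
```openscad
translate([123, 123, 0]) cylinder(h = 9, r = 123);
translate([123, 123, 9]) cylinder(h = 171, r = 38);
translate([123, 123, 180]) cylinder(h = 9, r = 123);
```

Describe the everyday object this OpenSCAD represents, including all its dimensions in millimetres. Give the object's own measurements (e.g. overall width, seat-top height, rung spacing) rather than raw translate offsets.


A spool: two coaxial disc flanges of radius 123 mm and thickness 9 mm, joined by a core cylinder of radius 38 mm and height 171 mm. The lower flange rests on z = 0 and the three cylinders share a vertical axis.


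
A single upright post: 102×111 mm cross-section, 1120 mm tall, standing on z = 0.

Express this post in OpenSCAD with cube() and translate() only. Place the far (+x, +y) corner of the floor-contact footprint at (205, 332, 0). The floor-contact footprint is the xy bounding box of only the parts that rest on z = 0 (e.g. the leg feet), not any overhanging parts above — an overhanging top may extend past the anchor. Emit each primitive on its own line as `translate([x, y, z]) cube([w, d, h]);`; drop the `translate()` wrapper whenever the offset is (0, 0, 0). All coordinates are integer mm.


translate([103, 221, 0]) cube([102, 111, 1120]);


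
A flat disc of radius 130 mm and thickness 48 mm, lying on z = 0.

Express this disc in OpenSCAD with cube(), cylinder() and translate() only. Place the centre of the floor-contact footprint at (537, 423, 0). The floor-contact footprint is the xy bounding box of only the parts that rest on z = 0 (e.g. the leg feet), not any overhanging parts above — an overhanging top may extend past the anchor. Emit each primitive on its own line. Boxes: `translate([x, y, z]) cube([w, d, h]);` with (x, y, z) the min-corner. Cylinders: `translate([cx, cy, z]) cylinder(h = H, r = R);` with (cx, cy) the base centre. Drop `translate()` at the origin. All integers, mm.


translate([537, 423, 0]) cylinder(h = 48, r = 130);


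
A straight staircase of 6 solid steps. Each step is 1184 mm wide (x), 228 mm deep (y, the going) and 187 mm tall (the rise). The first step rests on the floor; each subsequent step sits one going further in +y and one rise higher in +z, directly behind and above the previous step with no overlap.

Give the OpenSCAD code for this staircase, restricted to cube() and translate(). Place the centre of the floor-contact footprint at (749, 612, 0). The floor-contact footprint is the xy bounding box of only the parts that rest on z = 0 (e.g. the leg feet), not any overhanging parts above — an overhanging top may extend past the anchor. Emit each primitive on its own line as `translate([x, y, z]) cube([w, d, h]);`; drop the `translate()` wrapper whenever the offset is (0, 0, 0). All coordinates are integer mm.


translate([157, 498, 0]) cube([1184, 228, 187]);
translate([157, 726, 187]) cube([1184, 228, 187]);
translate([157, 954, 374]) cube([1184, 228, 187]);
translate([157, 1182, 561]) cube([1184, 228, 187]);
translate([157, 1410, 748]) cube([1184, 228, 187]);
translate([157, 1638, 935]) cube([1184, 228, 187]);


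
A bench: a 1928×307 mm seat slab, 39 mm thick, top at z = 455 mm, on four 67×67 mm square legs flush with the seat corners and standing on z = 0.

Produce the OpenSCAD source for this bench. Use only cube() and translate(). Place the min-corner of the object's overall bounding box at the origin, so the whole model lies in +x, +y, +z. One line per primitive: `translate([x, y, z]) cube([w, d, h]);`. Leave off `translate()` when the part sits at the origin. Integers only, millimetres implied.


translate([0, 0, 416]) cube([1928, 307, 39]);
cube([67, 67, 416]);
translate([0, 240, 0]) cube([67, 67, 416]);
translate([1861, 0, 0]) cube([67, 67, 416]);
translate([1861, 240, 0]) cube([67, 67, 416]);


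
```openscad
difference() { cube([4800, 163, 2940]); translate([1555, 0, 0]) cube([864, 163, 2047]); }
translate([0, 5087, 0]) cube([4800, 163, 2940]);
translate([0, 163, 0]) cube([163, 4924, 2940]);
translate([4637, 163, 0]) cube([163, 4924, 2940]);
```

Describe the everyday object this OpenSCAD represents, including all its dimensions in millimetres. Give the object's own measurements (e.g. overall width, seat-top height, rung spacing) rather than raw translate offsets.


A single room: four walls, each 2940 mm tall and 163 mm thick, enclosing an outside footprint 4800×5250 mm (x × y), no floor or roof. The front and back walls (−y and +y sides) run the full x-width; the side walls fit between their inner faces. A door opening 864 mm wide and 2047 mm tall is cut through the front wall from the floor up, its −x edge 1555 mm from the wall's −x end.


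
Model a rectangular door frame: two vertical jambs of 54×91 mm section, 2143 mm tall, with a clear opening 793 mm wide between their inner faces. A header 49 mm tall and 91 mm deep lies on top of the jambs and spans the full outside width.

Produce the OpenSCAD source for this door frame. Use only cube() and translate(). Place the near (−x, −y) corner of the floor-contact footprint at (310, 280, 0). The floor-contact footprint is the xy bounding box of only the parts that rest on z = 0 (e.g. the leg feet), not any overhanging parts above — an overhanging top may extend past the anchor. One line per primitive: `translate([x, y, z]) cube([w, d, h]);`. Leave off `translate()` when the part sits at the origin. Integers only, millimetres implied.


translate([310, 280, 0]) cube([54, 91, 2143]);
translate([1157, 280, 0]) cube([54, 91, 2143]);
translate([310, 280, 2143]) cube([901, 91, 49]);


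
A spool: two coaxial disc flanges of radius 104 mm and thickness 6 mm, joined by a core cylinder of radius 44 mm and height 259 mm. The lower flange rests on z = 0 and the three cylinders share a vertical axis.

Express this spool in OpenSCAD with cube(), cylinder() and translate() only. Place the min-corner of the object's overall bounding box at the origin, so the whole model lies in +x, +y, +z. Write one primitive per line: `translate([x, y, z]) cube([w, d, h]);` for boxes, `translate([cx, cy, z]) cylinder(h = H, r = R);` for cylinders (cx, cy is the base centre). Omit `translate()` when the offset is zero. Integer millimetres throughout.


translate([104, 104, 0]) cylinder(h = 6, r = 104);
translate([104, 104, 6]) cylinder(h = 259, r = 44);
translate([104, 104, 265]) cylinder(h = 6, r = 104);


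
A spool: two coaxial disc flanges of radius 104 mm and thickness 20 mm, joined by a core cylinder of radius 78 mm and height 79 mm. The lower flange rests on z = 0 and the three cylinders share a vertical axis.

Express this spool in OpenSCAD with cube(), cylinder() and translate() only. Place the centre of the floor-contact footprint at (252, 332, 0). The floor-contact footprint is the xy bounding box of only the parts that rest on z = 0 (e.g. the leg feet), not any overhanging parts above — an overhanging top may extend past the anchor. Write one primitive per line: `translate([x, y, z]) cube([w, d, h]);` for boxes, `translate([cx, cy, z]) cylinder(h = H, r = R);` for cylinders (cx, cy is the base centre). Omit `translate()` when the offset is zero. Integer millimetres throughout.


translate([252, 332, 0]) cylinder(h = 20, r = 104);
translate([252, 332, 20]) cylinder(h = 79, r = 78);
translate([252, 332, 99]) cylinder(h = 20, r = 104);


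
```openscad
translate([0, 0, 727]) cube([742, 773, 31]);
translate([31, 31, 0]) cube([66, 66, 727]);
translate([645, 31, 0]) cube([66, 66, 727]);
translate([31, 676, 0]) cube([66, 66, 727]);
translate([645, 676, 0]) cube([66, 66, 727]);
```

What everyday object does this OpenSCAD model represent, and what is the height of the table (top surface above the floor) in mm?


A table. The table height is 758 mm.

A 742×773×31 slab sits at z = 727 on four 66 mm square posts — a table. The top surface is at 727 + 31 = 758 mm.


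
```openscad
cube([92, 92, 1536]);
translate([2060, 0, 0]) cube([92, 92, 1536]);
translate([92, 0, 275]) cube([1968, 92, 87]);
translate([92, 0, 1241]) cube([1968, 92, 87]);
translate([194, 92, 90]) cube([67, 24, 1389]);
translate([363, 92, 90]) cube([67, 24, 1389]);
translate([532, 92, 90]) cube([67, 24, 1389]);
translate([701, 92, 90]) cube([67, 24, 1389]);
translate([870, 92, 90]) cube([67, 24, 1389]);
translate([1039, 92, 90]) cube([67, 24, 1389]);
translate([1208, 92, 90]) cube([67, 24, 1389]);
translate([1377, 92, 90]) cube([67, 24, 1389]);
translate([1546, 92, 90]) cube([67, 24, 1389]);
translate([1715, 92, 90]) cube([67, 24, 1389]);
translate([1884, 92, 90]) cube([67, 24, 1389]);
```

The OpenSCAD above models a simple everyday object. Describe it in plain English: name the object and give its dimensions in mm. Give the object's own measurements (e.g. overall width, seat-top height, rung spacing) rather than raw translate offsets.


A fence section. Two 92×92 mm posts, 1536 mm tall, stand on the floor with a clear span of 1968 mm between their inner faces. Two horizontal rails of 92×87 mm section span the gap between the posts with their undersides at z = 275 mm and z = 1241 mm, flush with the posts' −y face. 11 pickets, each 67 mm wide, 24 mm thick and 1389 mm tall, are fixed to the +y face of the rails with their bottoms at z = 90 mm, spaced across the span with a 102 mm gap after the −x post and between neighbouring pickets, with 109 mm left before the +x post.
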